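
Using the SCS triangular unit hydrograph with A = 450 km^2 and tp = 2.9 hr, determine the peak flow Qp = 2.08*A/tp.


SCS formula: Qp = 2.08 * A / tp.
Qp = 2.08 * 450 / 2.9
   = 936.0 / 2.9
   = 322.76 m^3/s per cm.

322.76


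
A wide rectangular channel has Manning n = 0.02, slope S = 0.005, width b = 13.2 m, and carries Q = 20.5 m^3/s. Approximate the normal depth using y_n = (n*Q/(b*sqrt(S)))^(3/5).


We use the wide-channel approximation y_n = (n*Q/(b*sqrt(S)))^(3/5).
sqrt(S) = sqrt(0.005) = 0.070711.
Numerator: n*Q = 0.02 * 20.5 = 0.41.
Denominator: b*sqrt(S) = 13.2 * 0.070711 = 0.933385.
arg = 0.4393.
y_n = 0.4393^(3/5) = 0.6104 m.

0.6104


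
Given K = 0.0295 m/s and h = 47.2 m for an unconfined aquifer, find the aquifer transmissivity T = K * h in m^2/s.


Transmissivity is defined as T = K * h.
T = 0.0295 * 47.2
  = 1.3924 m^2/s.

1.3924


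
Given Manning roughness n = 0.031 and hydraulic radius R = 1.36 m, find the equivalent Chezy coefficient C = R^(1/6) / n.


The Chezy coefficient relates to Manning's n through C = R^(1/6) / n.
R^(1/6) = 1.36^(1/6) = 1.052583.
C = 1.052583 / 0.031 = 33.95 m^(1/2)/s.

33.95


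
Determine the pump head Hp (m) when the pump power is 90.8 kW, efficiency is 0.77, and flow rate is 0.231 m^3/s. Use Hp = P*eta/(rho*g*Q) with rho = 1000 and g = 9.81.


Pump head formula: Hp = P * eta / (rho * g * Q).
Numerator: P * eta = 90.8 * 1000 * 0.77 = 69916.0 W.
Denominator: rho * g * Q = 1000 * 9.81 * 0.231 = 2266.11.
Hp = 69916.0 / 2266.11 = 30.85 m.

30.85


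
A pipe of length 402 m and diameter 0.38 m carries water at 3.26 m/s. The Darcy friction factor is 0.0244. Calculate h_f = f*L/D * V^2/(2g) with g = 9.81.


Darcy-Weisbach equation: h_f = f * (L/D) * V^2/(2g).
f * L/D = 0.0244 * 402/0.38 = 25.8126.
V^2/(2g) = 3.26^2 / (2*9.81) = 10.6276 / 19.62 = 0.5417 m.
h_f = 25.8126 * 0.5417 = 13.982 m.

13.982


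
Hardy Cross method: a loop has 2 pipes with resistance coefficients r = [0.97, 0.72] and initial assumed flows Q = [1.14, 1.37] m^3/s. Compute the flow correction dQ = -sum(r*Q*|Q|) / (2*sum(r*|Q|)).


Numerator terms (r*Q*|Q|): 0.97*1.14*|1.14| = 1.2606; 0.72*1.37*|1.37| = 1.3514.
Sum of numerator = 2.612.
Denominator terms (r*|Q|): 0.97*|1.14| = 1.1058; 0.72*|1.37| = 0.9864.
2 * sum of denominator = 2 * 2.0922 = 4.1844.
dQ = -2.612 / 4.1844 = -0.6242 m^3/s.

-0.6242


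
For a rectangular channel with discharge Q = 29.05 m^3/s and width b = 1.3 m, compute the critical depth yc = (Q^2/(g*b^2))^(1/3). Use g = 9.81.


Using yc = (Q^2 / (g * b^2))^(1/3):
Q^2 = 29.05^2 = 843.9.
g * b^2 = 9.81 * 1.3^2 = 9.81 * 1.69 = 16.58.
Q^2 / (g*b^2) = 843.9 / 16.58 = 50.8987.
yc = 50.8987^(1/3) = 3.7061 m.

3.7061


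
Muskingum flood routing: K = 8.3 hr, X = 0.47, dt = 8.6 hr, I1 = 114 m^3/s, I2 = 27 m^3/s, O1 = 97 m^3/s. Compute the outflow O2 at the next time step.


Muskingum coefficients:
denom = 2*K*(1-X) + dt = 2*8.3*(1-0.47) + 8.6 = 17.398.
C0 = (dt - 2*K*X)/denom = (8.6 - 2*8.3*0.47)/17.398 = 0.0459.
C1 = (dt + 2*K*X)/denom = (8.6 + 2*8.3*0.47)/17.398 = 0.9428.
C2 = (2*K*(1-X) - dt)/denom = 0.0114.
O2 = C0*I2 + C1*I1 + C2*O1
   = 0.0459*27 + 0.9428*114 + 0.0114*97
   = 109.82 m^3/s.

109.82


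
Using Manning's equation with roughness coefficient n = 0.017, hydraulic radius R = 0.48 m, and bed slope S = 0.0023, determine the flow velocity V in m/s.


Manning's equation gives V = (1/n) * R^(2/3) * S^(1/2).
First, compute R^(2/3) = 0.48^(2/3) = 0.613.
Next, S^(1/2) = 0.0023^(1/2) = 0.047958.
Then 1/n = 1/0.017 = 58.82.
V = 58.82 * 0.613 * 0.047958 = 1.7295 m/s.

1.7295


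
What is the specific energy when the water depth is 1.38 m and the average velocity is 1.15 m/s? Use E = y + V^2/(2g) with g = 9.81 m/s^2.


Specific energy E = y + V^2/(2g).
Velocity head = V^2/(2g) = 1.15^2 / (2*9.81) = 1.3225 / 19.62 = 0.0674 m.
E = 1.38 + 0.0674 = 1.4474 m.

1.4474


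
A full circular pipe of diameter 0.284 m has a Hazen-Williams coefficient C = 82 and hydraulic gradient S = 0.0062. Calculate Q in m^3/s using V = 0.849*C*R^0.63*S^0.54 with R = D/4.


For a full circular pipe, R = D/4 = 0.284/4 = 0.071 m.
V = 0.849 * 82 * 0.071^0.63 * 0.0062^0.54
  = 0.849 * 82 * 0.188926 * 0.064253
  = 0.8451 m/s.
Pipe area A = pi*D^2/4 = pi*0.284^2/4 = 0.0633 m^2.
Q = A * V = 0.0633 * 0.8451 = 0.0535 m^3/s.

0.0535


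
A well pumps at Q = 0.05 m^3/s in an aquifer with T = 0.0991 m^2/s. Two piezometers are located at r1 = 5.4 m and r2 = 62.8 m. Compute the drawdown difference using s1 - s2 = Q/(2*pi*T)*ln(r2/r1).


Thiem equation: s1 - s2 = Q/(2*pi*T) * ln(r2/r1).
ln(r2/r1) = ln(62.8/5.4) = 2.4536.
Q/(2*pi*T) = 0.05 / (2*pi*0.0991) = 0.05 / 0.6227 = 0.0803.
s1 - s2 = 0.0803 * 2.4536 = 0.197 m.

0.197


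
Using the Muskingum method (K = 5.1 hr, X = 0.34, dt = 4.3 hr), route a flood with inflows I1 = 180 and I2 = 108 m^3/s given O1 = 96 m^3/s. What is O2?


Muskingum coefficients:
denom = 2*K*(1-X) + dt = 2*5.1*(1-0.34) + 4.3 = 11.032.
C0 = (dt - 2*K*X)/denom = (4.3 - 2*5.1*0.34)/11.032 = 0.0754.
C1 = (dt + 2*K*X)/denom = (4.3 + 2*5.1*0.34)/11.032 = 0.7041.
C2 = (2*K*(1-X) - dt)/denom = 0.2204.
O2 = C0*I2 + C1*I1 + C2*O1
   = 0.0754*108 + 0.7041*180 + 0.2204*96
   = 156.05 m^3/s.

156.05


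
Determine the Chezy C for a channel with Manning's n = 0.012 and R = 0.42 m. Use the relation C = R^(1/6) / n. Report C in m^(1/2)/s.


The Chezy coefficient relates to Manning's n through C = R^(1/6) / n.
R^(1/6) = 0.42^(1/6) = 0.865383.
C = 0.865383 / 0.012 = 72.12 m^(1/2)/s.

72.12


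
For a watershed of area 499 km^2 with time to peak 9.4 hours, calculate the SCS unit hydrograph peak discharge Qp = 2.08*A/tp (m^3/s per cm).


SCS formula: Qp = 2.08 * A / tp.
Qp = 2.08 * 499 / 9.4
   = 1037.92 / 9.4
   = 110.42 m^3/s per cm.

110.42


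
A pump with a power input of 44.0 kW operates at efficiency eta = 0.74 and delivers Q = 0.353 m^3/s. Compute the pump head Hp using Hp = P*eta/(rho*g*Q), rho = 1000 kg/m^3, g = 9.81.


Pump head formula: Hp = P * eta / (rho * g * Q).
Numerator: P * eta = 44.0 * 1000 * 0.74 = 32560.0 W.
Denominator: rho * g * Q = 1000 * 9.81 * 0.353 = 3462.93.
Hp = 32560.0 / 3462.93 = 9.4 m.

9.4


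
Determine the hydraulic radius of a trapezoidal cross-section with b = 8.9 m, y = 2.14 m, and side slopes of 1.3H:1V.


For a trapezoidal section with side slope z:
A = (b + z*y)*y = (8.9 + 1.3*2.14)*2.14 = 24.999 m^2.
P = b + 2*y*sqrt(1 + z^2) = 8.9 + 2*2.14*sqrt(1 + 1.3^2) = 15.92 m.
R = A/P = 24.999 / 15.92 = 1.5703 m.

1.5703


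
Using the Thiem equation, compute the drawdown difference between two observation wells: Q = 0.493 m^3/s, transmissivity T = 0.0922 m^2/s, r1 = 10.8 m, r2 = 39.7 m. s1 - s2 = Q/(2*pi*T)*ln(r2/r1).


Thiem equation: s1 - s2 = Q/(2*pi*T) * ln(r2/r1).
ln(r2/r1) = ln(39.7/10.8) = 1.3018.
Q/(2*pi*T) = 0.493 / (2*pi*0.0922) = 0.493 / 0.5793 = 0.851.
s1 - s2 = 0.851 * 1.3018 = 1.1079 m.

1.1079


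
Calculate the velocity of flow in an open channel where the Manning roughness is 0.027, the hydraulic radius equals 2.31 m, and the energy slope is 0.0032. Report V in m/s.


Manning's equation gives V = (1/n) * R^(2/3) * S^(1/2).
First, compute R^(2/3) = 2.31^(2/3) = 1.7475.
Next, S^(1/2) = 0.0032^(1/2) = 0.056569.
Then 1/n = 1/0.027 = 37.04.
V = 37.04 * 1.7475 * 0.056569 = 3.6612 m/s.

3.6612


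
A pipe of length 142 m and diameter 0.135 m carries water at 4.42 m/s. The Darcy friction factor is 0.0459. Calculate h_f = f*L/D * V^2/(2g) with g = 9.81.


Darcy-Weisbach equation: h_f = f * (L/D) * V^2/(2g).
f * L/D = 0.0459 * 142/0.135 = 48.28.
V^2/(2g) = 4.42^2 / (2*9.81) = 19.5364 / 19.62 = 0.9957 m.
h_f = 48.28 * 0.9957 = 48.074 m.

48.074


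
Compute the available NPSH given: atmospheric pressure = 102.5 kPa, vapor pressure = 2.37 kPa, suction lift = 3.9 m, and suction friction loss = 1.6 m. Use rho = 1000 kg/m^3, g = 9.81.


NPSHa = p_atm/(rho*g) - z_s - hf_s - p_vap/(rho*g).
p_atm/(rho*g) = 102.5*1000 / (1000*9.81) = 10.449 m.
p_vap/(rho*g) = 2.37*1000 / (1000*9.81) = 0.242 m.
NPSHa = 10.449 - 3.9 - 1.6 - 0.242
      = 4.71 m.

4.71


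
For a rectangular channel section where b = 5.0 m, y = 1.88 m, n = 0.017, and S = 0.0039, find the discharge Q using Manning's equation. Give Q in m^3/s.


For a rectangular channel, the cross-sectional area A = b * y = 5.0 * 1.88 = 9.4 m^2.
The wetted perimeter P = b + 2y = 5.0 + 2*1.88 = 8.76 m.
Hydraulic radius R = A/P = 9.4/8.76 = 1.0731 m.
Velocity V = (1/n)*R^(2/3)*S^(1/2) = (1/0.017)*1.0731^(2/3)*0.0039^(1/2) = 3.8503 m/s.
Discharge Q = A * V = 9.4 * 3.8503 = 36.193 m^3/s.

36.193


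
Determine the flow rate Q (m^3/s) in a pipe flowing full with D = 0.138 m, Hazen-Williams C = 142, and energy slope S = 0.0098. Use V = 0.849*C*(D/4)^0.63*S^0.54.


For a full circular pipe, R = D/4 = 0.138/4 = 0.0345 m.
V = 0.849 * 142 * 0.0345^0.63 * 0.0098^0.54
  = 0.849 * 142 * 0.119902 * 0.082274
  = 1.1893 m/s.
Pipe area A = pi*D^2/4 = pi*0.138^2/4 = 0.015 m^2.
Q = A * V = 0.015 * 1.1893 = 0.0178 m^3/s.

0.0178


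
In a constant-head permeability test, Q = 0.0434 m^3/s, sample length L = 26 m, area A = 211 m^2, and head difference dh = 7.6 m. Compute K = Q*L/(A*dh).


From K = Q*L / (A*dh):
Numerator: Q*L = 0.0434 * 26 = 1.1284.
Denominator: A*dh = 211 * 7.6 = 1603.6.
K = 1.1284 / 1603.6 = 0.000704 m/s.

0.000704


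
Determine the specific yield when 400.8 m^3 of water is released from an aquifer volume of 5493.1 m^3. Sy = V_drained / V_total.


Specific yield Sy = Volume drained / Total volume.
Sy = 400.8 / 5493.1
   = 0.073.

0.073


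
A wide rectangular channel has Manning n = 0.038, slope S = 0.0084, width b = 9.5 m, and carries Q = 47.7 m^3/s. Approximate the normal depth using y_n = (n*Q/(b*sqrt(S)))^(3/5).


We use the wide-channel approximation y_n = (n*Q/(b*sqrt(S)))^(3/5).
sqrt(S) = sqrt(0.0084) = 0.091652.
Numerator: n*Q = 0.038 * 47.7 = 1.8126.
Denominator: b*sqrt(S) = 9.5 * 0.091652 = 0.870694.
arg = 2.0818.
y_n = 2.0818^(3/5) = 1.5526 m.

1.5526


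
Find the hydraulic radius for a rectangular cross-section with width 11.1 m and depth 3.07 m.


For a rectangular section:
Flow area A = b * y = 11.1 * 3.07 = 34.08 m^2.
Wetted perimeter P = b + 2y = 11.1 + 2*3.07 = 17.24 m.
Hydraulic radius R = A/P = 34.08 / 17.24 = 1.9766 m.

1.9766


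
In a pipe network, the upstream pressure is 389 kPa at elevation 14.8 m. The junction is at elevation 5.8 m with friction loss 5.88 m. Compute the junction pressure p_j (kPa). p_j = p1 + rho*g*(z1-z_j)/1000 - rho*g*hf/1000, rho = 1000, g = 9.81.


Junction pressure: p_j = p1 + rho*g*(z1 - z_j)/1000 - rho*g*hf/1000.
Elevation term = 1000*9.81*(14.8 - 5.8)/1000 = 88.29 kPa.
Friction term = 1000*9.81*5.88/1000 = 57.683 kPa.
p_j = 389 + 88.29 - 57.683 = 419.61 kPa.

419.61


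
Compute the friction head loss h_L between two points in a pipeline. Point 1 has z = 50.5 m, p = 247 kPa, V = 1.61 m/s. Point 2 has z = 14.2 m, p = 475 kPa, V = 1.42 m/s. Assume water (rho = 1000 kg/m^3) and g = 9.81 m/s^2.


Total head at each section: H = z + p/(rho*g) + V^2/(2g).
H1 = 50.5 + 247*1000/(1000*9.81) + 1.61^2/(2*9.81)
   = 50.5 + 25.178 + 0.1321
   = 75.811 m.
H2 = 14.2 + 475*1000/(1000*9.81) + 1.42^2/(2*9.81)
   = 14.2 + 48.42 + 0.1028
   = 62.723 m.
h_L = H1 - H2 = 75.811 - 62.723 = 13.088 m.

13.088


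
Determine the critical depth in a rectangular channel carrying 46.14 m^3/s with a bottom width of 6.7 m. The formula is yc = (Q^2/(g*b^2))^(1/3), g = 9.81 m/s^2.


Using yc = (Q^2 / (g * b^2))^(1/3):
Q^2 = 46.14^2 = 2128.9.
g * b^2 = 9.81 * 6.7^2 = 9.81 * 44.89 = 440.37.
Q^2 / (g*b^2) = 2128.9 / 440.37 = 4.8343.
yc = 4.8343^(1/3) = 1.6909 m.

1.6909


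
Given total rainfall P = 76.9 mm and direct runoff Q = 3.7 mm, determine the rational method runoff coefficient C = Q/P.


The runoff coefficient C = runoff depth / rainfall depth.
C = 3.7 / 76.9
  = 0.0481.

0.0481


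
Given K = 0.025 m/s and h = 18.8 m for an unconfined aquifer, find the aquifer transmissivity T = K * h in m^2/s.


Transmissivity is defined as T = K * h.
T = 0.025 * 18.8
  = 0.47 m^2/s.

0.47


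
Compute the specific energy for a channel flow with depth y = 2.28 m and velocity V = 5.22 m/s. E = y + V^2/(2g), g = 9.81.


Specific energy E = y + V^2/(2g).
Velocity head = V^2/(2g) = 5.22^2 / (2*9.81) = 27.2484 / 19.62 = 1.3888 m.
E = 2.28 + 1.3888 = 3.6688 m.

3.6688


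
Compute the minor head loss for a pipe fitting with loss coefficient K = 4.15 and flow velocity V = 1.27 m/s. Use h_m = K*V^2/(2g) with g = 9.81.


Minor loss formula: h_m = K * V^2/(2g).
V^2 = 1.27^2 = 1.6129.
V^2/(2g) = 1.6129 / 19.62 = 0.0822 m.
h_m = 4.15 * 0.0822 = 0.3412 m.

0.3412


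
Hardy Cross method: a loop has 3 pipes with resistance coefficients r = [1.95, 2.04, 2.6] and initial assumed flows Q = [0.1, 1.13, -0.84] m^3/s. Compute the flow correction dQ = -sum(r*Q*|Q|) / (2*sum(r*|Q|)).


Numerator terms (r*Q*|Q|): 1.95*0.1*|0.1| = 0.0195; 2.04*1.13*|1.13| = 2.6049; 2.6*-0.84*|-0.84| = -1.8346.
Sum of numerator = 0.7898.
Denominator terms (r*|Q|): 1.95*|0.1| = 0.195; 2.04*|1.13| = 2.3052; 2.6*|-0.84| = 2.184.
2 * sum of denominator = 2 * 4.6842 = 9.3684.
dQ = -0.7898 / 9.3684 = -0.0843 m^3/s.

-0.0843


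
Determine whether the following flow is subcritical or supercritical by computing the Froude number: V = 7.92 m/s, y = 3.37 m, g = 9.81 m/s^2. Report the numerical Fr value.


The Froude number is defined as Fr = V / sqrt(g*y).
g*y = 9.81 * 3.37 = 33.0597.
sqrt(g*y) = sqrt(33.0597) = 5.7498.
Fr = 7.92 / 5.7498 = 1.3774.
Since Fr > 1, the flow is supercritical.

1.3774


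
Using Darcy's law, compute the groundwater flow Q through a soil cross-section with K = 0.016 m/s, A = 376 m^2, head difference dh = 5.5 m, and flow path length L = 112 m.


Darcy's law: Q = K * A * i, where i = dh/L.
Hydraulic gradient i = 5.5 / 112 = 0.049107.
Q = 0.016 * 376 * 0.049107
  = 0.2954 m^3/s.

0.2954


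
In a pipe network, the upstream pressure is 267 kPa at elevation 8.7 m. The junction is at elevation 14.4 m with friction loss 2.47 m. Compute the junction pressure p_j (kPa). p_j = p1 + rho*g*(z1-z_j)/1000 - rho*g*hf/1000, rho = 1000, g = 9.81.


Junction pressure: p_j = p1 + rho*g*(z1 - z_j)/1000 - rho*g*hf/1000.
Elevation term = 1000*9.81*(8.7 - 14.4)/1000 = -55.917 kPa.
Friction term = 1000*9.81*2.47/1000 = 24.231 kPa.
p_j = 267 + -55.917 - 24.231 = 186.85 kPa.

186.85


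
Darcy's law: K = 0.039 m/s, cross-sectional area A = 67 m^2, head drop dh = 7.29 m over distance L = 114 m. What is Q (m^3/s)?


Darcy's law: Q = K * A * i, where i = dh/L.
Hydraulic gradient i = 7.29 / 114 = 0.063947.
Q = 0.039 * 67 * 0.063947
  = 0.1671 m^3/s.

0.1671


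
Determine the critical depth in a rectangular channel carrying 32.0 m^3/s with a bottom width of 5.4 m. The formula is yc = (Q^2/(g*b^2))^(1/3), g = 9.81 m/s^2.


Using yc = (Q^2 / (g * b^2))^(1/3):
Q^2 = 32.0^2 = 1024.0.
g * b^2 = 9.81 * 5.4^2 = 9.81 * 29.16 = 286.06.
Q^2 / (g*b^2) = 1024.0 / 286.06 = 3.5797.
yc = 3.5797^(1/3) = 1.5297 m.

1.5297


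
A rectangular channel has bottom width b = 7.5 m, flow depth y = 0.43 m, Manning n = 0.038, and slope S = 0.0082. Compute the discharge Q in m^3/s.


For a rectangular channel, the cross-sectional area A = b * y = 7.5 * 0.43 = 3.23 m^2.
The wetted perimeter P = b + 2y = 7.5 + 2*0.43 = 8.36 m.
Hydraulic radius R = A/P = 3.23/8.36 = 0.3858 m.
Velocity V = (1/n)*R^(2/3)*S^(1/2) = (1/0.038)*0.3858^(2/3)*0.0082^(1/2) = 1.2628 m/s.
Discharge Q = A * V = 3.23 * 1.2628 = 4.073 m^3/s.

4.073


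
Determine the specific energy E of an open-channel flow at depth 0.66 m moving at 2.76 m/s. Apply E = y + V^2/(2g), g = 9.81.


Specific energy E = y + V^2/(2g).
Velocity head = V^2/(2g) = 2.76^2 / (2*9.81) = 7.6176 / 19.62 = 0.3883 m.
E = 0.66 + 0.3883 = 1.0483 m.

1.0483


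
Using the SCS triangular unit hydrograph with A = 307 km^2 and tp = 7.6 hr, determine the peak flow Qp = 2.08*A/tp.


SCS formula: Qp = 2.08 * A / tp.
Qp = 2.08 * 307 / 7.6
   = 638.56 / 7.6
   = 84.02 m^3/s per cm.

84.02


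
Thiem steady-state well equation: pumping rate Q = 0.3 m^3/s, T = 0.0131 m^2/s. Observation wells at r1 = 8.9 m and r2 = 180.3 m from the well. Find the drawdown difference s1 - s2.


Thiem equation: s1 - s2 = Q/(2*pi*T) * ln(r2/r1).
ln(r2/r1) = ln(180.3/8.9) = 3.0086.
Q/(2*pi*T) = 0.3 / (2*pi*0.0131) = 0.3 / 0.0823 = 3.6448.
s1 - s2 = 3.6448 * 3.0086 = 10.9655 m.

10.9655


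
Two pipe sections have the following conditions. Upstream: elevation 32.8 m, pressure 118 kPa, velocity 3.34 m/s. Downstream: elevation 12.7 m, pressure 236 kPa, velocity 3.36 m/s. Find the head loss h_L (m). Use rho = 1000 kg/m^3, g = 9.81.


Total head at each section: H = z + p/(rho*g) + V^2/(2g).
H1 = 32.8 + 118*1000/(1000*9.81) + 3.34^2/(2*9.81)
   = 32.8 + 12.029 + 0.5686
   = 45.397 m.
H2 = 12.7 + 236*1000/(1000*9.81) + 3.36^2/(2*9.81)
   = 12.7 + 24.057 + 0.5754
   = 37.332 m.
h_L = H1 - H2 = 45.397 - 37.332 = 8.065 m.

8.065


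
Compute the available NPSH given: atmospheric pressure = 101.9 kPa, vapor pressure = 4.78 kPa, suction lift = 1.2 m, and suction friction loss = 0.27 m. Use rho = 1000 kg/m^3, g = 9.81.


NPSHa = p_atm/(rho*g) - z_s - hf_s - p_vap/(rho*g).
p_atm/(rho*g) = 101.9*1000 / (1000*9.81) = 10.387 m.
p_vap/(rho*g) = 4.78*1000 / (1000*9.81) = 0.487 m.
NPSHa = 10.387 - 1.2 - 0.27 - 0.487
      = 8.43 m.

8.43


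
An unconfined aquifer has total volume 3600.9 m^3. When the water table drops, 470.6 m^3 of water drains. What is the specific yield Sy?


Specific yield Sy = Volume drained / Total volume.
Sy = 470.6 / 3600.9
   = 0.1307.

0.1307


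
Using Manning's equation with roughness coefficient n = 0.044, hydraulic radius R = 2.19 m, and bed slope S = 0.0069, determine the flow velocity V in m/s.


Manning's equation gives V = (1/n) * R^(2/3) * S^(1/2).
First, compute R^(2/3) = 2.19^(2/3) = 1.6864.
Next, S^(1/2) = 0.0069^(1/2) = 0.083066.
Then 1/n = 1/0.044 = 22.73.
V = 22.73 * 1.6864 * 0.083066 = 3.1837 m/s.

3.1837


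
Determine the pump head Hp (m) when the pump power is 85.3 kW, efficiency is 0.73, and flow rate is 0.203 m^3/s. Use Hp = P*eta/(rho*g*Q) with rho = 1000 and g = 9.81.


Pump head formula: Hp = P * eta / (rho * g * Q).
Numerator: P * eta = 85.3 * 1000 * 0.73 = 62269.0 W.
Denominator: rho * g * Q = 1000 * 9.81 * 0.203 = 1991.43.
Hp = 62269.0 / 1991.43 = 31.27 m.

31.27


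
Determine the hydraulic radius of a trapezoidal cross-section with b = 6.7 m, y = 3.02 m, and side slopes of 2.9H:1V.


For a trapezoidal section with side slope z:
A = (b + z*y)*y = (6.7 + 2.9*3.02)*3.02 = 46.683 m^2.
P = b + 2*y*sqrt(1 + z^2) = 6.7 + 2*3.02*sqrt(1 + 2.9^2) = 25.228 m.
R = A/P = 46.683 / 25.228 = 1.8504 m.

1.8504


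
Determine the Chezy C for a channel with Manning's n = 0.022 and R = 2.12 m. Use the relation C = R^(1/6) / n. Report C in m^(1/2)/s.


The Chezy coefficient relates to Manning's n through C = R^(1/6) / n.
R^(1/6) = 2.12^(1/6) = 1.133416.
C = 1.133416 / 0.022 = 51.52 m^(1/2)/s.

51.52


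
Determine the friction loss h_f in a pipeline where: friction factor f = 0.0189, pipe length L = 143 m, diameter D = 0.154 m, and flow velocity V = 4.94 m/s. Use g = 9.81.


Darcy-Weisbach equation: h_f = f * (L/D) * V^2/(2g).
f * L/D = 0.0189 * 143/0.154 = 17.55.
V^2/(2g) = 4.94^2 / (2*9.81) = 24.4036 / 19.62 = 1.2438 m.
h_f = 17.55 * 1.2438 = 21.829 m.

21.829


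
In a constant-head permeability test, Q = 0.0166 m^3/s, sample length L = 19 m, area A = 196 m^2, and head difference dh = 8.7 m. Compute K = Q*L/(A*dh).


From K = Q*L / (A*dh):
Numerator: Q*L = 0.0166 * 19 = 0.3154.
Denominator: A*dh = 196 * 8.7 = 1705.2.
K = 0.3154 / 1705.2 = 0.000185 m/s.

0.000185


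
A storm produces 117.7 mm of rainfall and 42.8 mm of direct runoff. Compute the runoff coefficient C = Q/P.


The runoff coefficient C = runoff depth / rainfall depth.
C = 42.8 / 117.7
  = 0.3636.

0.3636


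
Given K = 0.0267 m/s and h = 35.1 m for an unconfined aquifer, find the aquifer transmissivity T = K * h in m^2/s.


Transmissivity is defined as T = K * h.
T = 0.0267 * 35.1
  = 0.9372 m^2/s.

0.9372


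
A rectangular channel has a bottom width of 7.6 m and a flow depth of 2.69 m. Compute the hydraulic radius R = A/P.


For a rectangular section:
Flow area A = b * y = 7.6 * 2.69 = 20.44 m^2.
Wetted perimeter P = b + 2y = 7.6 + 2*2.69 = 12.98 m.
Hydraulic radius R = A/P = 20.44 / 12.98 = 1.575 m.

1.575


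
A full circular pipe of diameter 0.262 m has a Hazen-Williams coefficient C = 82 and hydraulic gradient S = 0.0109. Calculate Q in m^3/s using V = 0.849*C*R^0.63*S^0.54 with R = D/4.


For a full circular pipe, R = D/4 = 0.262/4 = 0.0655 m.
V = 0.849 * 82 * 0.0655^0.63 * 0.0109^0.54
  = 0.849 * 82 * 0.179569 * 0.087139
  = 1.0893 m/s.
Pipe area A = pi*D^2/4 = pi*0.262^2/4 = 0.0539 m^2.
Q = A * V = 0.0539 * 1.0893 = 0.0587 m^3/s.

0.0587


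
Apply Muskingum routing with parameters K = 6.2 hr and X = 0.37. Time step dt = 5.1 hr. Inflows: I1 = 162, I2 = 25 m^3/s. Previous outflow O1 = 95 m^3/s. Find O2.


Muskingum coefficients:
denom = 2*K*(1-X) + dt = 2*6.2*(1-0.37) + 5.1 = 12.912.
C0 = (dt - 2*K*X)/denom = (5.1 - 2*6.2*0.37)/12.912 = 0.0397.
C1 = (dt + 2*K*X)/denom = (5.1 + 2*6.2*0.37)/12.912 = 0.7503.
C2 = (2*K*(1-X) - dt)/denom = 0.21.
O2 = C0*I2 + C1*I1 + C2*O1
   = 0.0397*25 + 0.7503*162 + 0.21*95
   = 142.5 m^3/s.

142.5


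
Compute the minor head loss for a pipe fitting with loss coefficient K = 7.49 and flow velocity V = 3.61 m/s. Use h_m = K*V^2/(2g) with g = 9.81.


Minor loss formula: h_m = K * V^2/(2g).
V^2 = 3.61^2 = 13.0321.
V^2/(2g) = 13.0321 / 19.62 = 0.6642 m.
h_m = 7.49 * 0.6642 = 4.975 m.

4.975


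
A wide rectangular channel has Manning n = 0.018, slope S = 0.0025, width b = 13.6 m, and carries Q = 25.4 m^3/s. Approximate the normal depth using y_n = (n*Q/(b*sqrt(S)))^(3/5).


We use the wide-channel approximation y_n = (n*Q/(b*sqrt(S)))^(3/5).
sqrt(S) = sqrt(0.0025) = 0.05.
Numerator: n*Q = 0.018 * 25.4 = 0.4572.
Denominator: b*sqrt(S) = 13.6 * 0.05 = 0.68.
arg = 0.6724.
y_n = 0.6724^(3/5) = 0.7881 m.

0.7881


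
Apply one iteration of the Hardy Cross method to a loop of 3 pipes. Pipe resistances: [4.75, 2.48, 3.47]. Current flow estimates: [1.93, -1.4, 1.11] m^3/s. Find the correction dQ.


Numerator terms (r*Q*|Q|): 4.75*1.93*|1.93| = 17.6933; 2.48*-1.4*|-1.4| = -4.8608; 3.47*1.11*|1.11| = 4.2754.
Sum of numerator = 17.1079.
Denominator terms (r*|Q|): 4.75*|1.93| = 9.1675; 2.48*|-1.4| = 3.472; 3.47*|1.11| = 3.8517.
2 * sum of denominator = 2 * 16.4912 = 32.9824.
dQ = -17.1079 / 32.9824 = -0.5187 m^3/s.

-0.5187


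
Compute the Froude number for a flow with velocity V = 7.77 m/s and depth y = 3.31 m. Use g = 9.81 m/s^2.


The Froude number is defined as Fr = V / sqrt(g*y).
g*y = 9.81 * 3.31 = 32.4711.
sqrt(g*y) = sqrt(32.4711) = 5.6983.
Fr = 7.77 / 5.6983 = 1.3636.

1.3636


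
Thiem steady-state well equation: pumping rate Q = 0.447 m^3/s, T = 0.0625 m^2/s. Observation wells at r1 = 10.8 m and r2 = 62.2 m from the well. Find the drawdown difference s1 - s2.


Thiem equation: s1 - s2 = Q/(2*pi*T) * ln(r2/r1).
ln(r2/r1) = ln(62.2/10.8) = 1.7508.
Q/(2*pi*T) = 0.447 / (2*pi*0.0625) = 0.447 / 0.3927 = 1.1383.
s1 - s2 = 1.1383 * 1.7508 = 1.9929 m.

1.9929


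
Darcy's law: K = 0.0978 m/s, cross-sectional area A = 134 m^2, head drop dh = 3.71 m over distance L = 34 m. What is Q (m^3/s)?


Darcy's law: Q = K * A * i, where i = dh/L.
Hydraulic gradient i = 3.71 / 34 = 0.109118.
Q = 0.0978 * 134 * 0.109118
  = 1.43 m^3/s.

1.43


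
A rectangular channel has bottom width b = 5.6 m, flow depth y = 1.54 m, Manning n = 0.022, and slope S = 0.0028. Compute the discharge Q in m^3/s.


For a rectangular channel, the cross-sectional area A = b * y = 5.6 * 1.54 = 8.62 m^2.
The wetted perimeter P = b + 2y = 5.6 + 2*1.54 = 8.68 m.
Hydraulic radius R = A/P = 8.62/8.68 = 0.9935 m.
Velocity V = (1/n)*R^(2/3)*S^(1/2) = (1/0.022)*0.9935^(2/3)*0.0028^(1/2) = 2.3949 m/s.
Discharge Q = A * V = 8.62 * 2.3949 = 20.653 m^3/s.

20.653


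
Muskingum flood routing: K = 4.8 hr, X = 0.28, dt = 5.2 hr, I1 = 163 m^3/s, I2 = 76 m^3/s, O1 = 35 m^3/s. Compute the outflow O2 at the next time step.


Muskingum coefficients:
denom = 2*K*(1-X) + dt = 2*4.8*(1-0.28) + 5.2 = 12.112.
C0 = (dt - 2*K*X)/denom = (5.2 - 2*4.8*0.28)/12.112 = 0.2074.
C1 = (dt + 2*K*X)/denom = (5.2 + 2*4.8*0.28)/12.112 = 0.6513.
C2 = (2*K*(1-X) - dt)/denom = 0.1413.
O2 = C0*I2 + C1*I1 + C2*O1
   = 0.2074*76 + 0.6513*163 + 0.1413*35
   = 126.86 m^3/s.

126.86


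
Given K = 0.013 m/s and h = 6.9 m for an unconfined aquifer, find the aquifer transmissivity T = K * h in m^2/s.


Transmissivity is defined as T = K * h.
T = 0.013 * 6.9
  = 0.0897 m^2/s.

0.0897


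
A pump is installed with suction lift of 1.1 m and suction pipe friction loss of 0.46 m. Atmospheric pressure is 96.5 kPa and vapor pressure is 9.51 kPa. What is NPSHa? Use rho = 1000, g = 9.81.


NPSHa = p_atm/(rho*g) - z_s - hf_s - p_vap/(rho*g).
p_atm/(rho*g) = 96.5*1000 / (1000*9.81) = 9.837 m.
p_vap/(rho*g) = 9.51*1000 / (1000*9.81) = 0.969 m.
NPSHa = 9.837 - 1.1 - 0.46 - 0.969
      = 7.31 m.

7.31


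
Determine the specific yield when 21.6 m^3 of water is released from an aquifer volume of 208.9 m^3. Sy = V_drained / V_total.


Specific yield Sy = Volume drained / Total volume.
Sy = 21.6 / 208.9
   = 0.1034.

0.1034


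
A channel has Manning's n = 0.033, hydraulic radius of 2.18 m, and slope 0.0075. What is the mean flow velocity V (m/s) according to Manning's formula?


Manning's equation gives V = (1/n) * R^(2/3) * S^(1/2).
First, compute R^(2/3) = 2.18^(2/3) = 1.6813.
Next, S^(1/2) = 0.0075^(1/2) = 0.086603.
Then 1/n = 1/0.033 = 30.3.
V = 30.3 * 1.6813 * 0.086603 = 4.4122 m/s.

4.4122


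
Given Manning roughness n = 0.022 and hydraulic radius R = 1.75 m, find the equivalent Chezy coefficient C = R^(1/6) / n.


The Chezy coefficient relates to Manning's n through C = R^(1/6) / n.
R^(1/6) = 1.75^(1/6) = 1.097757.
C = 1.097757 / 0.022 = 49.9 m^(1/2)/s.

49.9


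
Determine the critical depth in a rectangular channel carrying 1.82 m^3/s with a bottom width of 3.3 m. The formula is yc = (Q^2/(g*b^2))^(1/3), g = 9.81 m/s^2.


Using yc = (Q^2 / (g * b^2))^(1/3):
Q^2 = 1.82^2 = 3.31.
g * b^2 = 9.81 * 3.3^2 = 9.81 * 10.89 = 106.83.
Q^2 / (g*b^2) = 3.31 / 106.83 = 0.031.
yc = 0.031^(1/3) = 0.3142 m.

0.3142


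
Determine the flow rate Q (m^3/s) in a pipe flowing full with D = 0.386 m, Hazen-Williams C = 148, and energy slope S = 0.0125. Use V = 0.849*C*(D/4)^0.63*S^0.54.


For a full circular pipe, R = D/4 = 0.386/4 = 0.0965 m.
V = 0.849 * 148 * 0.0965^0.63 * 0.0125^0.54
  = 0.849 * 148 * 0.22922 * 0.093828
  = 2.7024 m/s.
Pipe area A = pi*D^2/4 = pi*0.386^2/4 = 0.117 m^2.
Q = A * V = 0.117 * 2.7024 = 0.3162 m^3/s.

0.3162


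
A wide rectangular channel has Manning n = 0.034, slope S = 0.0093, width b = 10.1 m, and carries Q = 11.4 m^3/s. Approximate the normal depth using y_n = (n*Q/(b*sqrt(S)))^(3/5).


We use the wide-channel approximation y_n = (n*Q/(b*sqrt(S)))^(3/5).
sqrt(S) = sqrt(0.0093) = 0.096437.
Numerator: n*Q = 0.034 * 11.4 = 0.3876.
Denominator: b*sqrt(S) = 10.1 * 0.096437 = 0.974014.
arg = 0.3979.
y_n = 0.3979^(3/5) = 0.5753 m.

0.5753


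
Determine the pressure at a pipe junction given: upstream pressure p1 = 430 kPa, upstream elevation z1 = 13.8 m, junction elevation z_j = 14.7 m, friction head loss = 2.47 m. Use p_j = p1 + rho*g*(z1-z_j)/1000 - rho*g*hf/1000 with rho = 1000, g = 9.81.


Junction pressure: p_j = p1 + rho*g*(z1 - z_j)/1000 - rho*g*hf/1000.
Elevation term = 1000*9.81*(13.8 - 14.7)/1000 = -8.829 kPa.
Friction term = 1000*9.81*2.47/1000 = 24.231 kPa.
p_j = 430 + -8.829 - 24.231 = 396.94 kPa.

396.94


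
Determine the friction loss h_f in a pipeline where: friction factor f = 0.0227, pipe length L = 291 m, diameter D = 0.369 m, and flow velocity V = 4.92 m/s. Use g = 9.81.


Darcy-Weisbach equation: h_f = f * (L/D) * V^2/(2g).
f * L/D = 0.0227 * 291/0.369 = 17.9016.
V^2/(2g) = 4.92^2 / (2*9.81) = 24.2064 / 19.62 = 1.2338 m.
h_f = 17.9016 * 1.2338 = 22.086 m.

22.086


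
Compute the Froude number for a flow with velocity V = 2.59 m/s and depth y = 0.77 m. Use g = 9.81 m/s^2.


The Froude number is defined as Fr = V / sqrt(g*y).
g*y = 9.81 * 0.77 = 7.5537.
sqrt(g*y) = sqrt(7.5537) = 2.7484.
Fr = 2.59 / 2.7484 = 0.9424.

0.9424


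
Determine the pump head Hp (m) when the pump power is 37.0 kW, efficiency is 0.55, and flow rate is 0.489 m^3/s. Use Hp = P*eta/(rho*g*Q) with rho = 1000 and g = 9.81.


Pump head formula: Hp = P * eta / (rho * g * Q).
Numerator: P * eta = 37.0 * 1000 * 0.55 = 20350.0 W.
Denominator: rho * g * Q = 1000 * 9.81 * 0.489 = 4797.09.
Hp = 20350.0 / 4797.09 = 4.24 m.

4.24


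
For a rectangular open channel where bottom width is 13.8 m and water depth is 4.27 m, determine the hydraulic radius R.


For a rectangular section:
Flow area A = b * y = 13.8 * 4.27 = 58.93 m^2.
Wetted perimeter P = b + 2y = 13.8 + 2*4.27 = 22.34 m.
Hydraulic radius R = A/P = 58.93 / 22.34 = 2.6377 m.

2.6377


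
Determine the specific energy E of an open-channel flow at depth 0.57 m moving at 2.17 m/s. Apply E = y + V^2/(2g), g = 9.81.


Specific energy E = y + V^2/(2g).
Velocity head = V^2/(2g) = 2.17^2 / (2*9.81) = 4.7089 / 19.62 = 0.24 m.
E = 0.57 + 0.24 = 0.81 m.

0.81


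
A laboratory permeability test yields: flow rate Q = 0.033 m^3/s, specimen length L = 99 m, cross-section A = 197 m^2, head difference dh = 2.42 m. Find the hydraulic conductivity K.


From K = Q*L / (A*dh):
Numerator: Q*L = 0.033 * 99 = 3.267.
Denominator: A*dh = 197 * 2.42 = 476.74.
K = 3.267 / 476.74 = 0.006853 m/s.

0.006853


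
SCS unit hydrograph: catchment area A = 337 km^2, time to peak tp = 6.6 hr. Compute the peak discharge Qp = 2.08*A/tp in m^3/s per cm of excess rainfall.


SCS formula: Qp = 2.08 * A / tp.
Qp = 2.08 * 337 / 6.6
   = 700.96 / 6.6
   = 106.21 m^3/s per cm.

106.21


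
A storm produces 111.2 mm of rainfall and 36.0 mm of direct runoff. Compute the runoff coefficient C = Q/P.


The runoff coefficient C = runoff depth / rainfall depth.
C = 36.0 / 111.2
  = 0.3237.

0.3237


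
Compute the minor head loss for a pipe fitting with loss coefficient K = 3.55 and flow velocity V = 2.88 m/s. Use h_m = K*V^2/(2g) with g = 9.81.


Minor loss formula: h_m = K * V^2/(2g).
V^2 = 2.88^2 = 8.2944.
V^2/(2g) = 8.2944 / 19.62 = 0.4228 m.
h_m = 3.55 * 0.4228 = 1.5008 m.

1.5008


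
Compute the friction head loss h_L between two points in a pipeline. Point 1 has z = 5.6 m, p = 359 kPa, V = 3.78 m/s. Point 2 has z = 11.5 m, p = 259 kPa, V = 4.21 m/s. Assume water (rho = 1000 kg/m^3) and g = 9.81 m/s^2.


Total head at each section: H = z + p/(rho*g) + V^2/(2g).
H1 = 5.6 + 359*1000/(1000*9.81) + 3.78^2/(2*9.81)
   = 5.6 + 36.595 + 0.7283
   = 42.924 m.
H2 = 11.5 + 259*1000/(1000*9.81) + 4.21^2/(2*9.81)
   = 11.5 + 26.402 + 0.9034
   = 38.805 m.
h_L = H1 - H2 = 42.924 - 38.805 = 4.119 m.

4.119


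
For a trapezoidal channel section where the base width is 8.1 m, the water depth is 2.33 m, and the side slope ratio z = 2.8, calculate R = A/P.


For a trapezoidal section with side slope z:
A = (b + z*y)*y = (8.1 + 2.8*2.33)*2.33 = 34.074 m^2.
P = b + 2*y*sqrt(1 + z^2) = 8.1 + 2*2.33*sqrt(1 + 2.8^2) = 21.955 m.
R = A/P = 34.074 / 21.955 = 1.552 m.

1.552


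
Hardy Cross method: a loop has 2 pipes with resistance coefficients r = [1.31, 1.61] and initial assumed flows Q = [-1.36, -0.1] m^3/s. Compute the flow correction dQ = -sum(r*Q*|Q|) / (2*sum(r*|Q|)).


Numerator terms (r*Q*|Q|): 1.31*-1.36*|-1.36| = -2.423; 1.61*-0.1*|-0.1| = -0.0161.
Sum of numerator = -2.4391.
Denominator terms (r*|Q|): 1.31*|-1.36| = 1.7816; 1.61*|-0.1| = 0.161.
2 * sum of denominator = 2 * 1.9426 = 3.8852.
dQ = --2.4391 / 3.8852 = 0.6278 m^3/s.

0.6278


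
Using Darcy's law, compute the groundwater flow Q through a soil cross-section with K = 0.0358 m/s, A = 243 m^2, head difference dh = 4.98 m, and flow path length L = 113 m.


Darcy's law: Q = K * A * i, where i = dh/L.
Hydraulic gradient i = 4.98 / 113 = 0.044071.
Q = 0.0358 * 243 * 0.044071
  = 0.3834 m^3/s.

0.3834


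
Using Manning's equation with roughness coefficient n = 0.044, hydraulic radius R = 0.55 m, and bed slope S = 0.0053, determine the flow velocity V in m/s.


Manning's equation gives V = (1/n) * R^(2/3) * S^(1/2).
First, compute R^(2/3) = 0.55^(2/3) = 0.6713.
Next, S^(1/2) = 0.0053^(1/2) = 0.072801.
Then 1/n = 1/0.044 = 22.73.
V = 22.73 * 0.6713 * 0.072801 = 1.1107 m/s.

1.1107


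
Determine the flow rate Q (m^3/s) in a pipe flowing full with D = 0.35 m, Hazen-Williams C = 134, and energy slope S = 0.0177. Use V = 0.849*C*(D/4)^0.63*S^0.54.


For a full circular pipe, R = D/4 = 0.35/4 = 0.0875 m.
V = 0.849 * 134 * 0.0875^0.63 * 0.0177^0.54
  = 0.849 * 134 * 0.215509 * 0.113215
  = 2.7758 m/s.
Pipe area A = pi*D^2/4 = pi*0.35^2/4 = 0.0962 m^2.
Q = A * V = 0.0962 * 2.7758 = 0.2671 m^3/s.

0.2671


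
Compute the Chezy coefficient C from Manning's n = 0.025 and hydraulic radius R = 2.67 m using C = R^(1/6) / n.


The Chezy coefficient relates to Manning's n through C = R^(1/6) / n.
R^(1/6) = 2.67^(1/6) = 1.177837.
C = 1.177837 / 0.025 = 47.11 m^(1/2)/s.

47.11


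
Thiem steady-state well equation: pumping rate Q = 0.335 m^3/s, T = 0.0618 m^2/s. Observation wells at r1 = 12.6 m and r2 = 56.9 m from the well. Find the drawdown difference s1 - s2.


Thiem equation: s1 - s2 = Q/(2*pi*T) * ln(r2/r1).
ln(r2/r1) = ln(56.9/12.6) = 1.5076.
Q/(2*pi*T) = 0.335 / (2*pi*0.0618) = 0.335 / 0.3883 = 0.8627.
s1 - s2 = 0.8627 * 1.5076 = 1.3007 m.

1.3007


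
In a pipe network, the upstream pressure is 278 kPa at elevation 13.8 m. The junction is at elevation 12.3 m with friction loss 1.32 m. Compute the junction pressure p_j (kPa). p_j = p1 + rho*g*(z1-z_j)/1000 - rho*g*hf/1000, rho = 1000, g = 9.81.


Junction pressure: p_j = p1 + rho*g*(z1 - z_j)/1000 - rho*g*hf/1000.
Elevation term = 1000*9.81*(13.8 - 12.3)/1000 = 14.715 kPa.
Friction term = 1000*9.81*1.32/1000 = 12.949 kPa.
p_j = 278 + 14.715 - 12.949 = 279.77 kPa.

279.77


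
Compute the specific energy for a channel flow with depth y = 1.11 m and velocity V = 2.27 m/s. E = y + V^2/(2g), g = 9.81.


Specific energy E = y + V^2/(2g).
Velocity head = V^2/(2g) = 2.27^2 / (2*9.81) = 5.1529 / 19.62 = 0.2626 m.
E = 1.11 + 0.2626 = 1.3726 m.

1.3726


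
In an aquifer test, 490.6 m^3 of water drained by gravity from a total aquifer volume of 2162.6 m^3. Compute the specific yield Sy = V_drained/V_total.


Specific yield Sy = Volume drained / Total volume.
Sy = 490.6 / 2162.6
   = 0.2269.

0.2269


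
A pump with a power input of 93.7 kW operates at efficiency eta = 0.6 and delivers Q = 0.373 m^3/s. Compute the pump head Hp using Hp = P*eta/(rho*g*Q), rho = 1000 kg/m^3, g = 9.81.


Pump head formula: Hp = P * eta / (rho * g * Q).
Numerator: P * eta = 93.7 * 1000 * 0.6 = 56220.0 W.
Denominator: rho * g * Q = 1000 * 9.81 * 0.373 = 3659.13.
Hp = 56220.0 / 3659.13 = 15.36 m.

15.36


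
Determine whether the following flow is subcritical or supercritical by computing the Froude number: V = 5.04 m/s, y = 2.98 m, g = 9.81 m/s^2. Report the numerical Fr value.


The Froude number is defined as Fr = V / sqrt(g*y).
g*y = 9.81 * 2.98 = 29.2338.
sqrt(g*y) = sqrt(29.2338) = 5.4068.
Fr = 5.04 / 5.4068 = 0.9322.
Since Fr < 1, the flow is subcritical.

0.9322


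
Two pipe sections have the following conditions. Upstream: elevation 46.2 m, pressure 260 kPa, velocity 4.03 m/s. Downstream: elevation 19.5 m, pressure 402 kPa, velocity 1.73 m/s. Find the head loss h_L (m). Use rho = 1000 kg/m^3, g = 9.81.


Total head at each section: H = z + p/(rho*g) + V^2/(2g).
H1 = 46.2 + 260*1000/(1000*9.81) + 4.03^2/(2*9.81)
   = 46.2 + 26.504 + 0.8278
   = 73.531 m.
H2 = 19.5 + 402*1000/(1000*9.81) + 1.73^2/(2*9.81)
   = 19.5 + 40.979 + 0.1525
   = 60.631 m.
h_L = H1 - H2 = 73.531 - 60.631 = 12.9 m.

12.9


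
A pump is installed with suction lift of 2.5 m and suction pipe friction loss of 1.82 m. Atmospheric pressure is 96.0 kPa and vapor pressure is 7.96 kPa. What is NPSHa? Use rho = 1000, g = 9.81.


NPSHa = p_atm/(rho*g) - z_s - hf_s - p_vap/(rho*g).
p_atm/(rho*g) = 96.0*1000 / (1000*9.81) = 9.786 m.
p_vap/(rho*g) = 7.96*1000 / (1000*9.81) = 0.811 m.
NPSHa = 9.786 - 2.5 - 1.82 - 0.811
      = 4.65 m.

4.65


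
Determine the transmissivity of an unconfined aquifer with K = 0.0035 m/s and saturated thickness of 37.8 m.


Transmissivity is defined as T = K * h.
T = 0.0035 * 37.8
  = 0.1323 m^2/s.

0.1323


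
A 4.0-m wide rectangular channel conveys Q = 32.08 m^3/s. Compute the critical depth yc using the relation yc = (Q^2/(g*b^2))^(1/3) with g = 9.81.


Using yc = (Q^2 / (g * b^2))^(1/3):
Q^2 = 32.08^2 = 1029.13.
g * b^2 = 9.81 * 4.0^2 = 9.81 * 16.0 = 156.96.
Q^2 / (g*b^2) = 1029.13 / 156.96 = 6.5566.
yc = 6.5566^(1/3) = 1.8717 m.

1.8717


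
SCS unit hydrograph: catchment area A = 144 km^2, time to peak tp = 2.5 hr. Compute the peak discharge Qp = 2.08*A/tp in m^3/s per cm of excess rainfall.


SCS formula: Qp = 2.08 * A / tp.
Qp = 2.08 * 144 / 2.5
   = 299.52 / 2.5
   = 119.81 m^3/s per cm.

119.81


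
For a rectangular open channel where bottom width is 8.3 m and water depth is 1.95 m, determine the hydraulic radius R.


For a rectangular section:
Flow area A = b * y = 8.3 * 1.95 = 16.19 m^2.
Wetted perimeter P = b + 2y = 8.3 + 2*1.95 = 12.2 m.
Hydraulic radius R = A/P = 16.19 / 12.2 = 1.3266 m.

1.3266


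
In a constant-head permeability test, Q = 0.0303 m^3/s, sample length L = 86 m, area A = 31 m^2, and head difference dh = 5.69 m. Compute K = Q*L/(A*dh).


From K = Q*L / (A*dh):
Numerator: Q*L = 0.0303 * 86 = 2.6058.
Denominator: A*dh = 31 * 5.69 = 176.39.
K = 2.6058 / 176.39 = 0.014773 m/s.

0.014773


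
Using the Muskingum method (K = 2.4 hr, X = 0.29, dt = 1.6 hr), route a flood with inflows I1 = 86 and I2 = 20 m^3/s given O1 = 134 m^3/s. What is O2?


Muskingum coefficients:
denom = 2*K*(1-X) + dt = 2*2.4*(1-0.29) + 1.6 = 5.008.
C0 = (dt - 2*K*X)/denom = (1.6 - 2*2.4*0.29)/5.008 = 0.0415.
C1 = (dt + 2*K*X)/denom = (1.6 + 2*2.4*0.29)/5.008 = 0.5974.
C2 = (2*K*(1-X) - dt)/denom = 0.361.
O2 = C0*I2 + C1*I1 + C2*O1
   = 0.0415*20 + 0.5974*86 + 0.361*134
   = 100.59 m^3/s.

100.59


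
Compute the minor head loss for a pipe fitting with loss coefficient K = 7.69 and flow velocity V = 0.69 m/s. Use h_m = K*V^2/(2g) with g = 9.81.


Minor loss formula: h_m = K * V^2/(2g).
V^2 = 0.69^2 = 0.4761.
V^2/(2g) = 0.4761 / 19.62 = 0.0243 m.
h_m = 7.69 * 0.0243 = 0.1866 m.

0.1866


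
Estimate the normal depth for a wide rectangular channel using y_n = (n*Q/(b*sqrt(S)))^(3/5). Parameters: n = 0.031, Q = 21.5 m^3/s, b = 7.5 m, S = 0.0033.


We use the wide-channel approximation y_n = (n*Q/(b*sqrt(S)))^(3/5).
sqrt(S) = sqrt(0.0033) = 0.057446.
Numerator: n*Q = 0.031 * 21.5 = 0.6665.
Denominator: b*sqrt(S) = 7.5 * 0.057446 = 0.430845.
arg = 1.547.
y_n = 1.547^(3/5) = 1.2992 m.

1.2992


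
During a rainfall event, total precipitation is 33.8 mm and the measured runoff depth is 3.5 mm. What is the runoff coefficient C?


The runoff coefficient C = runoff depth / rainfall depth.
C = 3.5 / 33.8
  = 0.1036.

0.1036


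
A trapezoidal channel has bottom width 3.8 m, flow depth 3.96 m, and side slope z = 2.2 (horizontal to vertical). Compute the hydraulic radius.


For a trapezoidal section with side slope z:
A = (b + z*y)*y = (3.8 + 2.2*3.96)*3.96 = 49.548 m^2.
P = b + 2*y*sqrt(1 + z^2) = 3.8 + 2*3.96*sqrt(1 + 2.2^2) = 22.94 m.
R = A/P = 49.548 / 22.94 = 2.1599 m.

2.1599


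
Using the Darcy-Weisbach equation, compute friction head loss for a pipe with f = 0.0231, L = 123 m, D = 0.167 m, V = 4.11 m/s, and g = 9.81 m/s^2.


Darcy-Weisbach equation: h_f = f * (L/D) * V^2/(2g).
f * L/D = 0.0231 * 123/0.167 = 17.0138.
V^2/(2g) = 4.11^2 / (2*9.81) = 16.8921 / 19.62 = 0.861 m.
h_f = 17.0138 * 0.861 = 14.648 m.

14.648
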